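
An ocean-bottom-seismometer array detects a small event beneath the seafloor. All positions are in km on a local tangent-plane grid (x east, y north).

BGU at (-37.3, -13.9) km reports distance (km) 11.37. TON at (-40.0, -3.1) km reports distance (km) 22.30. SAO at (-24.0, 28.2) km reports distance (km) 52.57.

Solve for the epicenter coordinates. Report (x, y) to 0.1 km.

(-31.7, -23.8)

Circle about each station: (x + 37.3)² + (y + 13.9)² = 11.37²; (x + 40.0)² + (y + 3.1)² = 22.30²; (x + 24.0)² + (y − 28.2)² = 52.57².
Subtracting the BGU equation from the TON and SAO equations removes the quadratic terms:
-5.4 x + 21.6 y = -342.90
26.6 x + 84.2 y = -2847.59
Solving the 2×2 system: x ≈ -31.7, y ≈ -23.8 km.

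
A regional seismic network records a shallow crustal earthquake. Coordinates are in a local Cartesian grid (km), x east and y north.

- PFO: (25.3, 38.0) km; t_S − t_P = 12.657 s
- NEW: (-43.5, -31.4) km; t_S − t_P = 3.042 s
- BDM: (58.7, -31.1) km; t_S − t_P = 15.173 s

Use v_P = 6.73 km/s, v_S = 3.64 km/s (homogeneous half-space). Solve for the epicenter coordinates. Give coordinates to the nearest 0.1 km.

Distance from S−P lag: d = Δt · v_P v_S / (v_P − v_S) = Δt · (6.73·3.64)/(6.73−3.64) ≈ 7.9279·Δt.
So d_PFO = 100.34, d_NEW = 24.12, d_BDM = 120.29 km.
Circle about each station: (x − 25.3)² + (y − 38.0)² = 100.34²; (x + 43.5)² + (y + 31.4)² = 24.12²; (x − 58.7)² + (y + 31.1)² = 120.29².
Subtracting the PFO equation from the NEW and BDM equations removes the quadratic terms:
-137.6 x − 138.8 y = 10280.46
66.8 x − 138.2 y = -2072.76
Solving the 2×2 system: x ≈ -60.4, y ≈ -14.2 km.

x ≈ -60.4 km, y ≈ -14.2 km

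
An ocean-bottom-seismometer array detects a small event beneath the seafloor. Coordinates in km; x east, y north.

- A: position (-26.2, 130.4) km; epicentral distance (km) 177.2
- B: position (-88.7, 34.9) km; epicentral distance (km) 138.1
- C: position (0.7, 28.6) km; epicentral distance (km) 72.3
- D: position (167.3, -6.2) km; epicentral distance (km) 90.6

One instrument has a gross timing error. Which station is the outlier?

D

Solve using three stations at a time. Using A, B, C (subtract circle equations pairwise → linear system) gives (x, y) ≈ (28.5, -38.1).
Distances from that point to each station vs reported:
  A: calculated 177.2 vs reported 177.2 → residual 0.0 km
  B: calculated 138.1 vs reported 138.1 → residual 0.0 km
  C: calculated 72.3 vs reported 72.3 → residual 0.0 km
  D: calculated 142.4 vs reported 90.6 → residual 51.8 km
A, B, C are mutually consistent (residuals ≈ 0); D is off by 51.8 km.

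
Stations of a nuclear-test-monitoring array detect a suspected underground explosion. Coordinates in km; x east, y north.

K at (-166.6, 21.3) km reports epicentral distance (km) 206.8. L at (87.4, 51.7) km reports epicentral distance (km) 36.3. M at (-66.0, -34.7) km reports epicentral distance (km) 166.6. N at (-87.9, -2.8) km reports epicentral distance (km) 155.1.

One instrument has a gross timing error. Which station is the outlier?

L

Solve using three stations at a time. Using K, M, N (subtract circle equations pairwise → linear system) gives (x, y) ≈ (21.5, 106.8).
Distances from that point to each station vs reported:
  K: calculated 206.6 vs reported 206.8 → residual 0.2 km
  L: calculated 85.9 vs reported 36.3 → residual 49.6 km
  M: calculated 166.4 vs reported 166.6 → residual 0.2 km
  N: calculated 154.9 vs reported 155.1 → residual 0.2 km
K, M, N are mutually consistent (residuals ≈ 0); L is off by 49.6 km.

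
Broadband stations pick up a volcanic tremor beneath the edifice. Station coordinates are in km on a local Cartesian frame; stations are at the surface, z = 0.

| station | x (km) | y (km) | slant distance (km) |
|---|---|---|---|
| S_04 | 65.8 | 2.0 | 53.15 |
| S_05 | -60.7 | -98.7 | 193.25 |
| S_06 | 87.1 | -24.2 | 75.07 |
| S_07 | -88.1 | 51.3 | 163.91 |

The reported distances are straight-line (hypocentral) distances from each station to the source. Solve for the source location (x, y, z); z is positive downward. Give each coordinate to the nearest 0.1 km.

Each station gives a sphere (x−x_i)² + (y−y_i)² + z² = d_i² (stations at z=0).
Subtracting the S_04 sphere from S_05 and S_06: z² cancels, leaving linear equations in x and y:
-253.0 x − 201.4 y = -25428.10
42.6 x − 52.4 y = 1027.83
Solving: x ≈ 70.497, y ≈ 37.698 km (keep extra digits for the depth step; rounded: 70.5, 37.7).
Then from the S_04 sphere: z² = 53.15² − (x − 65.8)² − (y − 2.0)² with x = 70.497, y = 37.698, so z ≈ 39.096 ≈ 39.1 km.

(70.5, 37.7, 39.1)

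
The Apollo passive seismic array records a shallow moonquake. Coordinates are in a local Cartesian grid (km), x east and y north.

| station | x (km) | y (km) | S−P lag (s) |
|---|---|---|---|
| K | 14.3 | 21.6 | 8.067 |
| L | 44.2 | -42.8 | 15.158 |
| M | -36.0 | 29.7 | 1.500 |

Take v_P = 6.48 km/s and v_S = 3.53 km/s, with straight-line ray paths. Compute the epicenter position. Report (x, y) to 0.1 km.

(-47.6, 30.6)

Distance from S−P lag: d = Δt · v_P v_S / (v_P − v_S) = Δt · (6.48·3.53)/(6.48−3.53) ≈ 7.7540·Δt.
So d_K = 62.55, d_L = 117.54, d_M = 11.63 km.
Circle about each station: (x − 14.3)² + (y − 21.6)² = 62.55²; (x − 44.2)² + (y + 42.8)² = 117.54²; (x + 36.0)² + (y − 29.7)² = 11.63².
Subtracting the K equation from the L and M equations removes the quadratic terms:
59.8 x − 128.8 y = -6788.72
-100.6 x + 16.2 y = 5284.29
Solving the 2×2 system: x ≈ -47.6, y ≈ 30.6 km.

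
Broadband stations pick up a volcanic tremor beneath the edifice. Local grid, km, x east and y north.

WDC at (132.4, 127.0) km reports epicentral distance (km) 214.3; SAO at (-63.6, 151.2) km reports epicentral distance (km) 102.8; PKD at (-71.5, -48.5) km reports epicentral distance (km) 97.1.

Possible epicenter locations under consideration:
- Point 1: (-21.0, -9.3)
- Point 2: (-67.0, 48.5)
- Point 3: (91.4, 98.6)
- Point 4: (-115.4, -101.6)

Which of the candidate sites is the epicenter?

Point 2

For each candidate, compare |candidate − station| to the reported distance:
Point 1: residuals WDC 9.1, SAO 63.3, PKD 33.2 → max 63.3 km
Point 2: residuals WDC 0.0, SAO 0.0, PKD 0.0 → max 0.0 km
Point 3: residuals WDC 164.4, SAO 60.9, PKD 122.4 → max 164.4 km
Point 4: residuals WDC 122.8, SAO 155.3, PKD 28.2 → max 155.3 km
Only Point 2 has all residuals ≈ 0.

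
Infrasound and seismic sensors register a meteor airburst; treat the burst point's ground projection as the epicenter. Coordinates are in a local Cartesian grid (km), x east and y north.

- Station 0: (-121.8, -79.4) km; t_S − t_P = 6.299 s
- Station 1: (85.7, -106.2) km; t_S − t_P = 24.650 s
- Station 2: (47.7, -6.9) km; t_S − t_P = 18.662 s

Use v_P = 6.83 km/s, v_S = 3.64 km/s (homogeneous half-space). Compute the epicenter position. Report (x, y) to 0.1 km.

(-94.2, -38.8)

Distance from S−P lag: d = Δt · v_P v_S / (v_P − v_S) = Δt · (6.83·3.64)/(6.83−3.64) ≈ 7.7935·Δt.
So d_Station 0 = 49.09, d_Station 1 = 192.11, d_Station 2 = 145.44 km.
Circle about each station: (x + 121.8)² + (y + 79.4)² = 49.09²; (x − 85.7)² + (y + 106.2)² = 192.11²; (x − 47.7)² + (y + 6.9)² = 145.44².
Subtracting the Station 0 equation from the Station 1 and Station 2 equations removes the quadratic terms:
415.0 x − 53.6 y = -37013.09
339.0 x + 145.0 y = -37559.67
Solving the 2×2 system: x ≈ -94.2, y ≈ -38.8 km.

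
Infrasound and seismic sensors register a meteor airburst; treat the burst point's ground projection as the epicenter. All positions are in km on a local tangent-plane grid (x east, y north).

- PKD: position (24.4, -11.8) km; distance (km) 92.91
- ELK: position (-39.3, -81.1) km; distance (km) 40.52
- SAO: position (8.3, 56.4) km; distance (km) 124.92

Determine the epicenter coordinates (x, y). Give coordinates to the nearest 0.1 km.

-61.5 km east, -47.2 km north

Circle about each station: (x − 24.4)² + (y + 11.8)² = 92.91²; (x + 39.3)² + (y + 81.1)² = 40.52²; (x − 8.3)² + (y − 56.4)² = 124.92².
Subtracting pairs of circle equations eliminates x²+y² and gives linear equations (the radical axes):
-127.4 x − 138.6 y = 14377.50
-32.2 x + 136.4 y = -4457.49
Solving the 2×2 system: x ≈ -61.5, y ≈ -47.2 km.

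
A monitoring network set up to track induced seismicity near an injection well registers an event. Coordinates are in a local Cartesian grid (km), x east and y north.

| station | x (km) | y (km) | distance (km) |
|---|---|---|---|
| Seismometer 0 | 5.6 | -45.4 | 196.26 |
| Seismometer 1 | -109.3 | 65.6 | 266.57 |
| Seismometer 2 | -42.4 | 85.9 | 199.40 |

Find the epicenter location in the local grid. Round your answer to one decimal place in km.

156.9 km east, 79.6 km north

Circle about each station: (x − 5.6)² + (y + 45.4)² = 196.26²; (x + 109.3)² + (y − 65.6)² = 266.57²; (x + 42.4)² + (y − 85.9)² = 199.40².
Subtracting the Seismometer 0 equation from the Seismometer 1 and Seismometer 2 equations removes the quadratic terms:
-229.8 x + 222.0 y = -18384.25
-96.0 x + 262.6 y = 5841.68
Solving the 2×2 system: x ≈ 156.9, y ≈ 79.6 km.
Check against Seismometer 0 (with the unrounded x, y): √((x − 5.6)²+(y + 45.4)²) = 196.26 ≈ 196.26 km. ✓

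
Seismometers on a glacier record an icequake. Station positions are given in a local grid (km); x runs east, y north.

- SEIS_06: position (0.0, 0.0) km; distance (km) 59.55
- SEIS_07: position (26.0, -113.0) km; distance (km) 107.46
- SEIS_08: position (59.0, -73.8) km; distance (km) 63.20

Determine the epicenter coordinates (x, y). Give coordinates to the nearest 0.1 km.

x ≈ 58.6 km, y ≈ -10.6 km

Circle about each station: x² + y² = 59.55²; (x − 26.0)² + (y + 113.0)² = 107.46²; (x − 59.0)² + (y + 73.8)² = 63.20².
Subtracting the SEIS_06 equation from the SEIS_07 and SEIS_08 equations removes the quadratic terms:
52.0 x − 226.0 y = 5443.55
118.0 x − 147.6 y = 8479.40
Solving the 2×2 system: x ≈ 58.6, y ≈ -10.6 km.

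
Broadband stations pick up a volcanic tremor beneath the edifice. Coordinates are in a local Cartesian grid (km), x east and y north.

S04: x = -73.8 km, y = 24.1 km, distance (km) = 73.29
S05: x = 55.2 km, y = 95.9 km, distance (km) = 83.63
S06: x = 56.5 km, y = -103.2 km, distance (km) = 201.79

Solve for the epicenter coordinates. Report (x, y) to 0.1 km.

(-27.0, 80.5)

Circle about each station: (x + 73.8)² + (y − 24.1)² = 73.29²; (x − 55.2)² + (y − 95.9)² = 83.63²; (x − 56.5)² + (y + 103.2)² = 201.79².
Subtracting the S04 equation from the S05 and S06 equations removes the quadratic terms:
258.0 x + 143.6 y = 4594.05
260.6 x − 254.6 y = -27532.54
Solving the 2×2 system: x ≈ -27.0, y ≈ 80.5 km.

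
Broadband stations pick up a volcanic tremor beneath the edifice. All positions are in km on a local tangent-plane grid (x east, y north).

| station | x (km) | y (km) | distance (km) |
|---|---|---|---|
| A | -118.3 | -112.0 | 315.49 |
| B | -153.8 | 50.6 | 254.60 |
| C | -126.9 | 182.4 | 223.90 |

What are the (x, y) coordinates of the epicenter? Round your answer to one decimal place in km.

89.6 km east, 125.3 km north

Circle about each station: (x + 118.3)² + (y + 112.0)² = 315.49²; (x + 153.8)² + (y − 50.6)² = 254.60²; (x + 126.9)² + (y − 182.4)² = 223.90².
Subtracting the A equation from the B and C equations removes the quadratic terms:
-71.0 x + 325.2 y = 34388.69
-17.2 x + 588.8 y = 72237.21
Solving the 2×2 system: x ≈ 89.6, y ≈ 125.3 km.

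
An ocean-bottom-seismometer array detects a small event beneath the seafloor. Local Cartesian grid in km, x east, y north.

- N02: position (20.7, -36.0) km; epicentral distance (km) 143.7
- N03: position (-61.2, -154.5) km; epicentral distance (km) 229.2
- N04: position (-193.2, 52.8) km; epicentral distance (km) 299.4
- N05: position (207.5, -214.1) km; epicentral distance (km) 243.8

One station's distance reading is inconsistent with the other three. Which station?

N02

Solve using three stations at a time. Using N03, N04, N05 (subtract circle equations pairwise → linear system) gives (x, y) ≈ (102.5, 5.9).
Distances from that point to each station vs reported:
  N02: calculated 91.9 vs reported 143.7 → residual 51.8 km
  N03: calculated 229.2 vs reported 229.2 → residual 0.0 km
  N04: calculated 299.4 vs reported 299.4 → residual 0.0 km
  N05: calculated 243.8 vs reported 243.8 → residual 0.0 km
N03, N04, N05 are mutually consistent (residuals ≈ 0); N02 is off by 51.8 km.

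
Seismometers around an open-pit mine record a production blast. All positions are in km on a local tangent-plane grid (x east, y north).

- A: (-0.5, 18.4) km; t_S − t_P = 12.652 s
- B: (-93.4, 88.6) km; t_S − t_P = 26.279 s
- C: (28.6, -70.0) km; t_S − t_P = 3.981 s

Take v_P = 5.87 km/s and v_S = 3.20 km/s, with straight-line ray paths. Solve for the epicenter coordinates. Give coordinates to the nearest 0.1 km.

Distance from S−P lag: d = Δt · v_P v_S / (v_P − v_S) = Δt · (5.87·3.20)/(5.87−3.20) ≈ 7.0352·Δt.
So d_A = 89.01, d_B = 184.88, d_C = 28.01 km.
Circle about each station: (x + 0.5)² + (y − 18.4)² = 89.01²; (x + 93.4)² + (y − 88.6)² = 184.88²; (x − 28.6)² + (y + 70.0)² = 28.01².
Subtracting the A equation from the B and C equations removes the quadratic terms:
-185.8 x + 140.4 y = -10023.12
58.2 x − 176.8 y = 12517.37
Solving the 2×2 system: x ≈ 0.6, y ≈ -70.6 km.
Check against A (with the unrounded x, y): √((x + 0.5)²+(y − 18.4)²) = 89.01 ≈ 89.01 km. ✓

0.6 km east, -70.6 km north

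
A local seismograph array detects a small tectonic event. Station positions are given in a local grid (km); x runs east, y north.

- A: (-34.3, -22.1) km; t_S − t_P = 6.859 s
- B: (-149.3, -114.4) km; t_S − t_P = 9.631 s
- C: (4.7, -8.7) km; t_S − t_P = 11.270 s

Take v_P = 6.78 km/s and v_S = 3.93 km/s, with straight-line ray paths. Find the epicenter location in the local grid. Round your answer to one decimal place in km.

Distance from S−P lag: d = Δt · v_P v_S / (v_P − v_S) = Δt · (6.78·3.93)/(6.78−3.93) ≈ 9.3493·Δt.
So d_A = 64.13, d_B = 90.04, d_C = 105.37 km.
Circle about each station: (x + 34.3)² + (y + 22.1)² = 64.13²; (x + 149.3)² + (y + 114.4)² = 90.04²; (x − 4.7)² + (y + 8.7)² = 105.37².
Subtracting the A equation from the B and C equations removes the quadratic terms:
-230.0 x − 184.6 y = 29718.41
78.0 x + 26.8 y = -8557.30
Solving the 2×2 system: x ≈ -95.1, y ≈ -42.5 km.

-95.1 km east, -42.5 km north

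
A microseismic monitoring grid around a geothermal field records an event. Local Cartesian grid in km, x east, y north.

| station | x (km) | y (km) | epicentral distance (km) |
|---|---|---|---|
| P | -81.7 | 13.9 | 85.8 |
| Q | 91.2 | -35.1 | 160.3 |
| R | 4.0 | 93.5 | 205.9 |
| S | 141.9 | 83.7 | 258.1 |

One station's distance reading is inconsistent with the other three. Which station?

Solve using three stations at a time. Using P, Q, S (subtract circle equations pairwise → linear system) gives (x, y) ≈ (-65.2, -70.4).
Distances from that point to each station vs reported:
  P: calculated 85.9 vs reported 85.8 → residual 0.1 km
  Q: calculated 160.3 vs reported 160.3 → residual 0.0 km
  R: calculated 177.9 vs reported 205.9 → residual 28.0 km
  S: calculated 258.1 vs reported 258.1 → residual 0.0 km
P, Q, S are mutually consistent (residuals ≈ 0); R is off by 28.0 km.

R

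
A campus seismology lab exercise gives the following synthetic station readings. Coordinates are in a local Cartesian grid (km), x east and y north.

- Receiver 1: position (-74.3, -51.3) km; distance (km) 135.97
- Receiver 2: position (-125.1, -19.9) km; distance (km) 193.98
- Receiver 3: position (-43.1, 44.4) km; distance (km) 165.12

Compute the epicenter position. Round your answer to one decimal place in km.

Circle about each station: (x + 74.3)² + (y + 51.3)² = 135.97²; (x + 125.1)² + (y + 19.9)² = 193.98²; (x + 43.1)² + (y − 44.4)² = 165.12².
Subtracting pairs of circle equations eliminates x²+y² and gives linear equations (the radical axes):
-101.6 x + 62.8 y = -11246.56
62.4 x + 191.4 y = -13099.98
Solving the 2×2 system: x ≈ 56.9, y ≈ -87.0 km.
Check against Receiver 1 (with the unrounded x, y): √((x + 74.3)²+(y + 51.3)²) = 135.99 ≈ 135.97 km. ✓

(56.9, -87.0)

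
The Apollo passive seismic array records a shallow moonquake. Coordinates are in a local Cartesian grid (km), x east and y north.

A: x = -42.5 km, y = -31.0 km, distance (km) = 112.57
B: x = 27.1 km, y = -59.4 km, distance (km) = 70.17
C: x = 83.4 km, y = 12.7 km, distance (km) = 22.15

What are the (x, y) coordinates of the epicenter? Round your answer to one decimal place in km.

Circle about each station: (x + 42.5)² + (y + 31.0)² = 112.57²; (x − 27.1)² + (y + 59.4)² = 70.17²; (x − 83.4)² + (y − 12.7)² = 22.15².
Subtracting the A equation from the B and C equations removes the quadratic terms:
139.2 x − 56.8 y = 9243.70
251.8 x + 87.4 y = 16530.98
Solving the 2×2 system: x ≈ 66.0, y ≈ -1.0 km.

(66.0, -1.0)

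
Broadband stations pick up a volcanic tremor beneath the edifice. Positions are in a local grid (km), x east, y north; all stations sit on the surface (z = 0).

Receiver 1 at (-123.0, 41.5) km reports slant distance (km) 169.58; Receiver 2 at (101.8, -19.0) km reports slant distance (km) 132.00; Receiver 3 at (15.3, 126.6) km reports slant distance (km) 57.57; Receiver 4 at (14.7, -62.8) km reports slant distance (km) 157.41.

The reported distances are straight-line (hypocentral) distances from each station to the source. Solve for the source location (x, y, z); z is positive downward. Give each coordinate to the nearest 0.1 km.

(35.4, 88.5, 38.2)

Each station gives a sphere (x−x_i)² + (y−y_i)² + z² = d_i² (stations at z=0).
Subtracting the Receiver 1 sphere from Receiver 2 and Receiver 3: z² cancels, leaving linear equations in x and y:
449.6 x − 121.0 y = 5206.37
276.6 x + 170.2 y = 24853.47
Solving: x ≈ 35.398, y ≈ 88.499 km (keep extra digits for the depth step; rounded: 35.4, 88.5).
Then from the Receiver 1 sphere: z² = 169.58² − (x + 123.0)² − (y − 41.5)² with x = 35.398, y = 88.499, so z ≈ 38.191 ≈ 38.2 km.
Check against Receiver 4 (with the unrounded solution): distance 157.41 ≈ 157.41 km. ✓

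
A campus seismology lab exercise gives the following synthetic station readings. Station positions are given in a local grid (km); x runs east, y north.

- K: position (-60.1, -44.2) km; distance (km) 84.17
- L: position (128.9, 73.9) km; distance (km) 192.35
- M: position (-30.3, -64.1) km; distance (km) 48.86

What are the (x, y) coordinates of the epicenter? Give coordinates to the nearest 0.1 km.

x ≈ 15.4 km, y ≈ -81.4 km

Circle about each station: (x + 60.1)² + (y + 44.2)² = 84.17²; (x − 128.9)² + (y − 73.9)² = 192.35²; (x + 30.3)² + (y + 64.1)² = 48.86².
Subtracting pairs of circle equations eliminates x²+y² and gives linear equations (the radical axes):
378.0 x + 236.2 y = -13403.16
59.6 x − 39.8 y = 4158.54
Solving the 2×2 system: x ≈ 15.4, y ≈ -81.4 km.
Check against K (with the unrounded x, y): √((x + 60.1)²+(y + 44.2)²) = 84.18 ≈ 84.17 km. ✓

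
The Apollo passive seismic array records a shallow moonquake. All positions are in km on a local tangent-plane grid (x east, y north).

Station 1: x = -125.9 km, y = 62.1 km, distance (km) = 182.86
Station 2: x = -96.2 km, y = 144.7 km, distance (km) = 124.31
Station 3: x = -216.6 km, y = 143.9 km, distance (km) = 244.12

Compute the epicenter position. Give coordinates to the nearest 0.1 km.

Circle about each station: (x + 125.9)² + (y − 62.1)² = 182.86²; (x + 96.2)² + (y − 144.7)² = 124.31²; (x + 216.6)² + (y − 143.9)² = 244.12².
Subtracting the Station 1 equation from the Station 2 and Station 3 equations removes the quadratic terms:
59.4 x + 165.2 y = 28470.11
-181.4 x + 163.6 y = 21758.76
Solving the 2×2 system: x ≈ 26.8, y ≈ 162.7 km.

(26.8, 162.7)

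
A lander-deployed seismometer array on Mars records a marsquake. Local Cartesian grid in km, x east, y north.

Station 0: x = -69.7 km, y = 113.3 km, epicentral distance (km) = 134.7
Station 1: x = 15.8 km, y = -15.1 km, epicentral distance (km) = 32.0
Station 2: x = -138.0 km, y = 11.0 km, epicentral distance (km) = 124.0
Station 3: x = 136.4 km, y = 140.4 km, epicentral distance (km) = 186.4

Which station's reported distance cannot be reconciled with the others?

Solve using three stations at a time. Using Station 0, Station 1, Station 2 (subtract circle equations pairwise → linear system) gives (x, y) ≈ (-15.8, -10.2).
Distances from that point to each station vs reported:
  Station 0: calculated 134.7 vs reported 134.7 → residual 0.0 km
  Station 1: calculated 32.0 vs reported 32.0 → residual 0.0 km
  Station 2: calculated 124.0 vs reported 124.0 → residual 0.0 km
  Station 3: calculated 214.1 vs reported 186.4 → residual 27.7 km
Station 0, Station 1, Station 2 are mutually consistent (residuals ≈ 0); Station 3 is off by 27.7 km.

Station 3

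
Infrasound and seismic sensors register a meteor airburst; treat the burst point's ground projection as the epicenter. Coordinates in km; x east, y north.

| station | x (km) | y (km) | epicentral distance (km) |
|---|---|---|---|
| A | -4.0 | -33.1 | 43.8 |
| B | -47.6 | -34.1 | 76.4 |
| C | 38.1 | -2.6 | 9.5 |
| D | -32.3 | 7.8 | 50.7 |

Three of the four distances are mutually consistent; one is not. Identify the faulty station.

Solve using three stations at a time. Using A, B, D (subtract circle equations pairwise → linear system) gives (x, y) ≈ (18.3, 4.6).
Distances from that point to each station vs reported:
  A: calculated 43.8 vs reported 43.8 → residual 0.0 km
  B: calculated 76.4 vs reported 76.4 → residual 0.0 km
  C: calculated 21.1 vs reported 9.5 → residual 11.6 km
  D: calculated 50.7 vs reported 50.7 → residual 0.0 km
A, B, D are mutually consistent (residuals ≈ 0); C is off by 11.6 km.

C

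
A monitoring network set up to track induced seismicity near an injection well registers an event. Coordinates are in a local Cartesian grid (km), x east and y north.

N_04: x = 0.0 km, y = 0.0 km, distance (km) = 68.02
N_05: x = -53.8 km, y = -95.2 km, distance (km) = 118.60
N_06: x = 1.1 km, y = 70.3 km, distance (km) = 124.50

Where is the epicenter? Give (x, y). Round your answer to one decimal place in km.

52.7 km east, -43.0 km north

Circle about each station: x² + y² = 68.02²; (x + 53.8)² + (y + 95.2)² = 118.60²; (x − 1.1)² + (y − 70.3)² = 124.50².
Subtracting the N_04 equation from the N_05 and N_06 equations removes the quadratic terms:
-107.6 x − 190.4 y = 2518.24
2.2 x + 140.6 y = -5930.23
Solving the 2×2 system: x ≈ 52.7, y ≈ -43.0 km.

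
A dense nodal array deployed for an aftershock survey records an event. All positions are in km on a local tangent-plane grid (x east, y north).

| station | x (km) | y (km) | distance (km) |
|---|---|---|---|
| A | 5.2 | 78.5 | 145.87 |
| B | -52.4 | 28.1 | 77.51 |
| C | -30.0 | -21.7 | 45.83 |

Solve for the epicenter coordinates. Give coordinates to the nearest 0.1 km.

Circle about each station: (x − 5.2)² + (y − 78.5)² = 145.87²; (x + 52.4)² + (y − 28.1)² = 77.51²; (x + 30.0)² + (y + 21.7)² = 45.83².
Subtracting the A equation from the B and C equations removes the quadratic terms:
-115.2 x − 100.8 y = 12616.34
-70.4 x − 200.4 y = 14359.27
Solving the 2×2 system: x ≈ -67.6, y ≈ -47.9 km.

x ≈ -67.6 km, y ≈ -47.9 km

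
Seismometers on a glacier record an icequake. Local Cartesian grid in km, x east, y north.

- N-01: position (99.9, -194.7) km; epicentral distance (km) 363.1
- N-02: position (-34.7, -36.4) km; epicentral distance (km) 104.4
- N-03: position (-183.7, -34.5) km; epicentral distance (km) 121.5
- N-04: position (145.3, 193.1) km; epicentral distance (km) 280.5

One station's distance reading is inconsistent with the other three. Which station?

Solve using three stations at a time. Using N-02, N-03, N-04 (subtract circle equations pairwise → linear system) gives (x, y) ≈ (-95.2, 48.7).
Distances from that point to each station vs reported:
  N-01: calculated 311.9 vs reported 363.1 → residual 51.2 km
  N-02: calculated 104.4 vs reported 104.4 → residual 0.0 km
  N-03: calculated 121.5 vs reported 121.5 → residual 0.0 km
  N-04: calculated 280.5 vs reported 280.5 → residual 0.0 km
N-02, N-03, N-04 are mutually consistent (residuals ≈ 0); N-01 is off by 51.2 km.

N-01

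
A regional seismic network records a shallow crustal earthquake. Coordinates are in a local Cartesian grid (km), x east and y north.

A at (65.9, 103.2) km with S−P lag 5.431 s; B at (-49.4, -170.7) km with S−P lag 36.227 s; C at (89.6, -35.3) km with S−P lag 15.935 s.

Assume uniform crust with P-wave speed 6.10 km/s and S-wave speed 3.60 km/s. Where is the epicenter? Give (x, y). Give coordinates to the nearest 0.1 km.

Distance from S−P lag: d = Δt · v_P v_S / (v_P − v_S) = Δt · (6.10·3.60)/(6.10−3.60) ≈ 8.7840·Δt.
So d_A = 47.71, d_B = 318.22, d_C = 139.97 km.
Circle about each station: (x − 65.9)² + (y − 103.2)² = 47.71²; (x + 49.4)² + (y + 170.7)² = 318.22²; (x − 89.6)² + (y + 35.3)² = 139.97².
Subtracting the A equation from the B and C equations removes the quadratic terms:
-230.6 x − 547.8 y = -82401.92
47.4 x − 277.0 y = -23034.16
Solving the 2×2 system: x ≈ 113.6, y ≈ 102.6 km.

113.6 km east, 102.6 km north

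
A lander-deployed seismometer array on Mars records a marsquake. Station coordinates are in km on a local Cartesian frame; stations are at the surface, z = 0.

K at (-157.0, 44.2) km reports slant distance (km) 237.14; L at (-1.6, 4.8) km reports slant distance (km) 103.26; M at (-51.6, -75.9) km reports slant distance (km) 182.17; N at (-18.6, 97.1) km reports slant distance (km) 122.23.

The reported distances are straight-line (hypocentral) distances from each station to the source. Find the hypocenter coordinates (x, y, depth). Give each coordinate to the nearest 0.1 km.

Each station gives a sphere (x−x_i)² + (y−y_i)² + z² = d_i² (stations at z=0).
Subtracting the K sphere from L and M: z² cancels, leaving linear equations in x and y:
310.8 x − 78.8 y = 18995.71
210.8 x − 240.2 y = 4870.20
Solving: x ≈ 71.998, y ≈ 42.910 km (keep extra digits for the depth step; rounded: 72.0, 42.9).
Then from the K sphere: z² = 237.14² − (x + 157.0)² − (y − 44.2)² with x = 71.998, y = 42.910, so z ≈ 61.592 ≈ 61.6 km.

x ≈ 72.0 km, y ≈ 42.9 km, depth ≈ 61.6 km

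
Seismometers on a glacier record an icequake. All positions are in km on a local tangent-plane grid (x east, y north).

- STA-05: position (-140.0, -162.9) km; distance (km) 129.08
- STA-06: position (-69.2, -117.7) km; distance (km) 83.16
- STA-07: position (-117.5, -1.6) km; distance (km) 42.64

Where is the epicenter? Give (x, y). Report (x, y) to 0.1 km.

x ≈ -99.6 km, y ≈ -40.3 km

Circle about each station: (x + 140.0)² + (y + 162.9)² = 129.08²; (x + 69.2)² + (y + 117.7)² = 83.16²; (x + 117.5)² + (y + 1.6)² = 42.64².
Subtracting the STA-05 equation from the STA-06 and STA-07 equations removes the quadratic terms:
141.6 x + 90.4 y = -17748.42
45.0 x + 322.6 y = -17484.12
Solving the 2×2 system: x ≈ -99.6, y ≈ -40.3 km.
Check against STA-05 (with the unrounded x, y): √((x + 140.0)²+(y + 162.9)²) = 129.08 ≈ 129.08 km. ✓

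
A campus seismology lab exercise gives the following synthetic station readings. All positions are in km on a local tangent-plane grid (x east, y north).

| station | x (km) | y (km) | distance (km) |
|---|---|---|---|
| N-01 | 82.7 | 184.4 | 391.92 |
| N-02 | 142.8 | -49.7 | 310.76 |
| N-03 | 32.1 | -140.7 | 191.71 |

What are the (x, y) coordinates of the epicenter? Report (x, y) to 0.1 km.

Circle about each station: (x − 82.7)² + (y − 184.4)² = 391.92²; (x − 142.8)² + (y + 49.7)² = 310.76²; (x − 32.1)² + (y + 140.7)² = 191.71².
Subtracting the N-01 equation from the N-02 and N-03 equations removes the quadratic terms:
120.2 x − 468.2 y = 39048.79
-101.2 x − 650.2 y = 96832.81
Solving the 2×2 system: x ≈ -158.9, y ≈ -124.2 km.

(-158.9, -124.2)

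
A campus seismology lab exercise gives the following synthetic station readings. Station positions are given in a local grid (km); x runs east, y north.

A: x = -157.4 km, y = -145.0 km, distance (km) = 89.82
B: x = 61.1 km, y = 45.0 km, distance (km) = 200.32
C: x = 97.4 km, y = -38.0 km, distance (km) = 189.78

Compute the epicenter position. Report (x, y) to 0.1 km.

Circle about each station: (x + 157.4)² + (y + 145.0)² = 89.82²; (x − 61.1)² + (y − 45.0)² = 200.32²; (x − 97.4)² + (y + 38.0)² = 189.78².
Subtracting pairs of circle equations eliminates x²+y² and gives linear equations (the radical axes):
437.0 x + 380.0 y = -72102.02
509.6 x + 214.0 y = -62817.82
Solving the 2×2 system: x ≈ -84.3, y ≈ -92.8 km.

x ≈ -84.3 km, y ≈ -92.8 km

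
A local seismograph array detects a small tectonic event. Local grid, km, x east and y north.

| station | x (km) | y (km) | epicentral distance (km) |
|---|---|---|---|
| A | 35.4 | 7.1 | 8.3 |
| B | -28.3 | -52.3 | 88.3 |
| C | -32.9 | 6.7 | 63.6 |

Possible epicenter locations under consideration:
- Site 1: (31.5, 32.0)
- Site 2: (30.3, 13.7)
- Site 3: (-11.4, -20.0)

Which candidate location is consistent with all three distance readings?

Site 2

For each candidate, compare |candidate − station| to the reported distance:
Site 1: residuals A 16.9, B 15.1, C 5.6 → max 16.9 km
Site 2: residuals A 0.0, B 0.0, C 0.0 → max 0.0 km
Site 3: residuals A 45.8, B 51.8, C 29.3 → max 51.8 km
Only Site 2 has all residuals ≈ 0.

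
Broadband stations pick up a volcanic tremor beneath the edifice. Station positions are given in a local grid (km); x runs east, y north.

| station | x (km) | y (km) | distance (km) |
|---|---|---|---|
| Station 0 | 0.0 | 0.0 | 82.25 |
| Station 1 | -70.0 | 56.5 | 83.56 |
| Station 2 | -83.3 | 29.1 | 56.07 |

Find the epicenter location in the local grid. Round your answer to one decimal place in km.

Circle about each station: x² + y² = 82.25²; (x + 70.0)² + (y − 56.5)² = 83.56²; (x + 83.3)² + (y − 29.1)² = 56.07².
Subtracting the Station 0 equation from the Station 1 and Station 2 equations removes the quadratic terms:
-140.0 x + 113.0 y = 7875.04
-166.6 x + 58.2 y = 11406.92
Solving the 2×2 system: x ≈ -77.8, y ≈ -26.7 km.
Check against Station 0 (with the unrounded x, y): √(x²+y²) = 82.24 ≈ 82.25 km. ✓

x ≈ -77.8 km, y ≈ -26.7 km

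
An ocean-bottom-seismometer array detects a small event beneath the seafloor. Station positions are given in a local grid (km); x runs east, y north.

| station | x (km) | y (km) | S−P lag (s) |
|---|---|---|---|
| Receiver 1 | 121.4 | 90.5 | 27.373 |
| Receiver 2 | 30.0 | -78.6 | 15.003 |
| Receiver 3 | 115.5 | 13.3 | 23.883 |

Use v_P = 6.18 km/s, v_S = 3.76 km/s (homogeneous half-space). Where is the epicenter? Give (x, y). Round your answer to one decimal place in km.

Distance from S−P lag: d = Δt · v_P v_S / (v_P − v_S) = Δt · (6.18·3.76)/(6.18−3.76) ≈ 9.6020·Δt.
So d_Receiver 1 = 262.84, d_Receiver 2 = 144.06, d_Receiver 3 = 229.32 km.
Circle about each station: (x − 121.4)² + (y − 90.5)² = 262.84²; (x − 30.0)² + (y + 78.6)² = 144.06²; (x − 115.5)² + (y − 13.3)² = 229.32².
Subtracting pairs of circle equations eliminates x²+y² and gives linear equations (the radical axes):
-182.8 x − 338.2 y = 32481.33
-11.8 x − 154.4 y = 7086.13
Solving the 2×2 system: x ≈ -108.1, y ≈ -37.6 km.

-108.1 km east, -37.6 km north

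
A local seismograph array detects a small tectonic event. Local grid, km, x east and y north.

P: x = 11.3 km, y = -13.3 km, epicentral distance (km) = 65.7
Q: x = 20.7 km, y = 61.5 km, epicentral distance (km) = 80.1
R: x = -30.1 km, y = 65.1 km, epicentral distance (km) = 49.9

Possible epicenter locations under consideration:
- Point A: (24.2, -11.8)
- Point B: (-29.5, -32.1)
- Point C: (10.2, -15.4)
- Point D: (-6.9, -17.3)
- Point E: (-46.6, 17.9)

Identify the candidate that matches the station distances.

Point E

For each candidate, compare |candidate − station| to the reported distance:
Point A: residuals P 52.7, Q 6.7, R 44.2 → max 52.7 km
Point B: residuals P 20.8, Q 26.1, R 47.3 → max 47.3 km
Point C: residuals P 63.3, Q 2.5, R 40.1 → max 63.3 km
Point D: residuals P 47.1, Q 3.4, R 35.7 → max 47.1 km
Point E: residuals P 0.1, Q 0.1, R 0.1 → max 0.1 km
Only Point E has all residuals ≈ 0.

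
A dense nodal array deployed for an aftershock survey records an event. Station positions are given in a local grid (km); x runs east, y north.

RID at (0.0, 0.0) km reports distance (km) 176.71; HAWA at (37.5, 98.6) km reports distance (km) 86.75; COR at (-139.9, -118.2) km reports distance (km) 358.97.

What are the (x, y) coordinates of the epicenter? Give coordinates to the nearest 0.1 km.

(117.6, 131.9)

Circle about each station: x² + y² = 176.71²; (x − 37.5)² + (y − 98.6)² = 86.75²; (x + 139.9)² + (y + 118.2)² = 358.97².
Subtracting the RID equation from the HAWA and COR equations removes the quadratic terms:
75.0 x + 197.2 y = 34829.07
-279.8 x − 236.4 y = -64089.79
Solving the 2×2 system: x ≈ 117.6, y ≈ 131.9 km.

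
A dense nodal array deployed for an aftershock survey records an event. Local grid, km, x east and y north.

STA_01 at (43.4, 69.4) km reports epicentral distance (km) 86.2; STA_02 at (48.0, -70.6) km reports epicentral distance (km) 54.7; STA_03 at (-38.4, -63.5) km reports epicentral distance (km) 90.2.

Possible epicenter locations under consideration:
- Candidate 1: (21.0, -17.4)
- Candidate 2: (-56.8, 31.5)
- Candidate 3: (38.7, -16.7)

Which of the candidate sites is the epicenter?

Candidate 3

For each candidate, compare |candidate − station| to the reported distance:
Candidate 1: residuals STA_01 3.4, STA_02 5.0, STA_03 15.0 → max 15.0 km
Candidate 2: residuals STA_01 20.9, STA_02 91.6, STA_03 6.6 → max 91.6 km
Candidate 3: residuals STA_01 0.0, STA_02 0.0, STA_03 0.0 → max 0.0 km
Only Candidate 3 has all residuals ≈ 0.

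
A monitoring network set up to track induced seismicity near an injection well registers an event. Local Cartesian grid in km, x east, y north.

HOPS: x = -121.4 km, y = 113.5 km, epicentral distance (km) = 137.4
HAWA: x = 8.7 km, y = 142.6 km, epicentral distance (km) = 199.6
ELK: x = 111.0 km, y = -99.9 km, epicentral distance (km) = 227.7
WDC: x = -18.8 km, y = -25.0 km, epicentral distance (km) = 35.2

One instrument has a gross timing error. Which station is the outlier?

WDC

Solve using three stations at a time. Using HOPS, HAWA, ELK (subtract circle equations pairwise → linear system) gives (x, y) ≈ (-103.2, -22.7).
Distances from that point to each station vs reported:
  HOPS: calculated 137.4 vs reported 137.4 → residual 0.0 km
  HAWA: calculated 199.6 vs reported 199.6 → residual 0.0 km
  ELK: calculated 227.7 vs reported 227.7 → residual 0.0 km
  WDC: calculated 84.4 vs reported 35.2 → residual 49.2 km
HOPS, HAWA, ELK are mutually consistent (residuals ≈ 0); WDC is off by 49.2 km.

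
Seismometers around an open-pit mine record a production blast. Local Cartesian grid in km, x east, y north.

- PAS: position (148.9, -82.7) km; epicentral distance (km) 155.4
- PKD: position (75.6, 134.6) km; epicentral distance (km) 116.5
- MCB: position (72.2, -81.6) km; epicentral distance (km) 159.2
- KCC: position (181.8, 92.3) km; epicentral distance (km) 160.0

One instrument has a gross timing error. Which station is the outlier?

Solve using three stations at a time. Using PAS, PKD, KCC (subtract circle equations pairwise → linear system) gives (x, y) ≈ (36.8, 24.8).
Distances from that point to each station vs reported:
  PAS: calculated 155.4 vs reported 155.4 → residual 0.0 km
  PKD: calculated 116.4 vs reported 116.5 → residual 0.1 km
  MCB: calculated 112.2 vs reported 159.2 → residual 47.0 km
  KCC: calculated 160.0 vs reported 160.0 → residual 0.0 km
PAS, PKD, KCC are mutually consistent (residuals ≈ 0); MCB is off by 47.0 km.

MCB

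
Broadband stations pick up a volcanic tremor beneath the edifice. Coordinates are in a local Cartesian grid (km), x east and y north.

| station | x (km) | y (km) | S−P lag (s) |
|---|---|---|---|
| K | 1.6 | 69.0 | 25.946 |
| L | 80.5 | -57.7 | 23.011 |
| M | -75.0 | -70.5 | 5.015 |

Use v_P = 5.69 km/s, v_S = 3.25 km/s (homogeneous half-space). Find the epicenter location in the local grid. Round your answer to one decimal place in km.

x ≈ -86.9 km, y ≈ -106.6 km

Distance from S−P lag: d = Δt · v_P v_S / (v_P − v_S) = Δt · (5.69·3.25)/(5.69−3.25) ≈ 7.5789·Δt.
So d_K = 196.64, d_L = 174.40, d_M = 38.01 km.
Circle about each station: (x − 1.6)² + (y − 69.0)² = 196.64²; (x − 80.5)² + (y + 57.7)² = 174.40²; (x + 75.0)² + (y + 70.5)² = 38.01².
Subtracting pairs of circle equations eliminates x²+y² and gives linear equations (the radical axes):
157.8 x − 253.4 y = 13297.91
-153.2 x − 279.0 y = 43054.22
Solving the 2×2 system: x ≈ -86.9, y ≈ -106.6 km.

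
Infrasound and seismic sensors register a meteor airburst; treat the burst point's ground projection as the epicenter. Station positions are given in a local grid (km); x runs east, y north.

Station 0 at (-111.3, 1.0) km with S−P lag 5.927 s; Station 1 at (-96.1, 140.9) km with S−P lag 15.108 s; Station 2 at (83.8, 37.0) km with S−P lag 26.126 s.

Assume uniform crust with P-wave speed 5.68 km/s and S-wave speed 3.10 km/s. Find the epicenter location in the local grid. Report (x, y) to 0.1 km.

(-94.5, 37.8)

Distance from S−P lag: d = Δt · v_P v_S / (v_P − v_S) = Δt · (5.68·3.10)/(5.68−3.10) ≈ 6.8248·Δt.
So d_Station 0 = 40.45, d_Station 1 = 103.11, d_Station 2 = 178.30 km.
Circle about each station: (x + 111.3)² + (y − 1.0)² = 40.45²; (x + 96.1)² + (y − 140.9)² = 103.11²; (x − 83.8)² + (y − 37.0)² = 178.30².
Subtracting pairs of circle equations eliminates x²+y² and gives linear equations (the radical axes):
30.4 x + 279.8 y = 7703.86
390.2 x + 72.0 y = -34151.94
Solving the 2×2 system: x ≈ -94.5, y ≈ 37.8 km.
Check against Station 0 (with the unrounded x, y): √((x + 111.3)²+(y − 1.0)²) = 40.45 ≈ 40.45 km. ✓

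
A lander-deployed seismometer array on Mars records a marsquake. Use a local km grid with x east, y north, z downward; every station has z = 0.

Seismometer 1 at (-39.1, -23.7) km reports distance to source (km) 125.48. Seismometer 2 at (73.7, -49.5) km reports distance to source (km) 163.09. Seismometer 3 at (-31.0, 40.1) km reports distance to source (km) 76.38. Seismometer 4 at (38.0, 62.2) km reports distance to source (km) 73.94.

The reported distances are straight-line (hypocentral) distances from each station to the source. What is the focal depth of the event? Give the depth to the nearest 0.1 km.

depth ≈ 57.8 km

Each station gives a sphere (x−x_i)² + (y−y_i)² + z² = d_i² (stations at z=0).
Subtracting the Seismometer 1 sphere from Seismometer 2 and Seismometer 3: z² cancels, leaving linear equations in x and y:
225.6 x − 51.6 y = -5061.68
16.2 x + 127.6 y = 10389.84
Solving: x ≈ -3.705, y ≈ 81.895 km (keep extra digits for the depth step; rounded: -3.7, 81.9).
Then from the Seismometer 1 sphere: z² = 125.48² − (x + 39.1)² − (y + 23.7)² with x = -3.705, y = 81.895, so z ≈ 57.811 ≈ 57.8 km.
Check against Seismometer 4 (with the unrounded solution): distance 73.95 ≈ 73.94 km. ✓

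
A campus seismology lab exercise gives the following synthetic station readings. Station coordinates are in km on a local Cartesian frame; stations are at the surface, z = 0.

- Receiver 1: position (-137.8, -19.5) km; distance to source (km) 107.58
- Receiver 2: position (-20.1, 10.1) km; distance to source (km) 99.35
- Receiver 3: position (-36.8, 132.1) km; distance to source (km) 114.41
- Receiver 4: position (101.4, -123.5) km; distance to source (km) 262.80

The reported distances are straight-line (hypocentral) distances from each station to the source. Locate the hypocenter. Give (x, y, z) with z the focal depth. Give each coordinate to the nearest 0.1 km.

Each station gives a sphere (x−x_i)² + (y−y_i)² + z² = d_i² (stations at z=0).
Subtracting the Receiver 1 sphere from Receiver 2 and Receiver 3: z² cancels, leaving linear equations in x and y:
235.4 x + 59.2 y = -17160.04
202.0 x + 303.2 y = -2080.63
Solving: x ≈ -85.496, y ≈ 50.098 km (keep extra digits for the depth step; rounded: -85.5, 50.1).
Then from the Receiver 1 sphere: z² = 107.58² − (x + 137.8)² − (y + 19.5)² with x = -85.496, y = 50.098, so z ≈ 63.197 ≈ 63.2 km.

(-85.5, 50.1, 63.2)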